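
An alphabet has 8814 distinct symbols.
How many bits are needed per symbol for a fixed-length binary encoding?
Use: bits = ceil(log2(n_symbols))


log2(8814) = 13.1056
Bracket: 2^13 = 8192 < 8814 <= 2^14 = 16384
So ceil(log2(8814)) = 14

bits = ceil(log2(8814)) = ceil(13.1056) = 14 bits


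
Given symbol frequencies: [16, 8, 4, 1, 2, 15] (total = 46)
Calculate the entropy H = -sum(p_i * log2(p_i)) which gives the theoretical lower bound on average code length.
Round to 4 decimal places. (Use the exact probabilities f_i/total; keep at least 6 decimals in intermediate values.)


Per-symbol terms -p_i * log2(p_i) with p_i = f_i/46:
  p = 16/46 = 0.347826: log2(p) = -1.523562, -p*log2(p) = 0.529935
  p = 8/46 = 0.173913: log2(p) = -2.523562, -p*log2(p) = 0.438880
  p = 4/46 = 0.086957: log2(p) = -3.523562, -p*log2(p) = 0.306397
  p = 1/46 = 0.021739: log2(p) = -5.523562, -p*log2(p) = 0.120077
  p = 2/46 = 0.043478: log2(p) = -4.523562, -p*log2(p) = 0.196677
  p = 15/46 = 0.326087: log2(p) = -1.616671, -p*log2(p) = 0.527175
H = 0.529935 + 0.438880 + 0.306397 + 0.120077 + 0.196677 + 0.527175 = 2.119141

H = 2.1191 bits/symbol


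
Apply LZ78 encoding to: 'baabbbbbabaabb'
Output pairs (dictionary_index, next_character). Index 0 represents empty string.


LZ78 encoding steps:
Dictionary: {0: ''}
Step 1: w='' (idx 0), next='b' -> output (0, 'b'), add 'b' as idx 1
Step 2: w='' (idx 0), next='a' -> output (0, 'a'), add 'a' as idx 2
Step 3: w='a' (idx 2), next='b' -> output (2, 'b'), add 'ab' as idx 3
Step 4: w='b' (idx 1), next='b' -> output (1, 'b'), add 'bb' as idx 4
Step 5: w='bb' (idx 4), next='a' -> output (4, 'a'), add 'bba' as idx 5
Step 6: w='b' (idx 1), next='a' -> output (1, 'a'), add 'ba' as idx 6
Step 7: w='ab' (idx 3), next='b' -> output (3, 'b'), add 'abb' as idx 7


Encoded: [(0, 'b'), (0, 'a'), (2, 'b'), (1, 'b'), (4, 'a'), (1, 'a'), (3, 'b')]


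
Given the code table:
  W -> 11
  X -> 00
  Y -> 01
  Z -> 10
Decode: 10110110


Decoding:
10 -> Z
11 -> W
01 -> Y
10 -> Z


Result: ZWYZ


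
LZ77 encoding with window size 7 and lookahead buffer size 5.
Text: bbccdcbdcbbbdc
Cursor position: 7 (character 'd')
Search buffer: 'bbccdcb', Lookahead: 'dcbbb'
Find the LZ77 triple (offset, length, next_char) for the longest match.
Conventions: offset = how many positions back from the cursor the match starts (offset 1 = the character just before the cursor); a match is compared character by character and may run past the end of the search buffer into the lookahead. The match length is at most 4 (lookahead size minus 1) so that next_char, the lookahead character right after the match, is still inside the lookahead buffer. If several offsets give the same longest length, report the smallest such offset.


Try each offset into the search buffer:
  offset=1 (pos 6, char 'b'): match length 0
  offset=2 (pos 5, char 'c'): match length 0
  offset=3 (pos 4, char 'd'): match length 3
  offset=4 (pos 3, char 'c'): match length 0
  offset=5 (pos 2, char 'c'): match length 0
  offset=6 (pos 1, char 'b'): match length 0
  offset=7 (pos 0, char 'b'): match length 0
Longest match has length 3 at offset 3.
next_char = character at position 7 + 3 = 10 -> 'b'

Best match: offset=3, length=3 (matching 'dcb' starting at position 4)
LZ77 triple: (3, 3, 'b')


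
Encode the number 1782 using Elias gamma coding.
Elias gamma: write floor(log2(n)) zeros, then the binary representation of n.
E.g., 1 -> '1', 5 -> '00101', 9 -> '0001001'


num_bits = floor(log2(1782)) + 1 = 11
leading_zeros = num_bits - 1 = 10
binary(1782) = 11011110110

Elias gamma(1782) = '0000000000' + '11011110110' = 000000000011011110110 (21 bits)


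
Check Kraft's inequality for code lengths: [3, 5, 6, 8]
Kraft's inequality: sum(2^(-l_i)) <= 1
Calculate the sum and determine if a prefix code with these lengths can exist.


Sum = 2^(-3) + 2^(-5) + 2^(-6) + 2^(-8)
    = 0.125 + 0.03125 + 0.015625 + 0.00390625
    = 45/256 = 0.17578125
Since 0.17578125 <= 1, Kraft's inequality IS satisfied.
A prefix code with these lengths CAN exist.

Kraft sum = 0.17578125. Satisfied.


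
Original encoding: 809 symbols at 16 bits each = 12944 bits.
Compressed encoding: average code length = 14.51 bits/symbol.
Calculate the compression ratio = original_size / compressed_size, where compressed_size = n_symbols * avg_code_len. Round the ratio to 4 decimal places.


original_size = n_symbols * orig_bits = 809 * 16 = 12944 bits
compressed_size = n_symbols * avg_code_len = 809 * 14.51 = 11738.59 bits
ratio = original_size / compressed_size = 12944 / 11738.59 = 1.1027

Compression ratio = 1.1027


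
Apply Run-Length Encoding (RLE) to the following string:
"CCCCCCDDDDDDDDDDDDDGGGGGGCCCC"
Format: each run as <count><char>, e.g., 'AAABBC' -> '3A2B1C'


Scanning runs left to right:
  i=0: run of 'C' x 6 -> '6C'
  i=6: run of 'D' x 13 -> '13D'
  i=19: run of 'G' x 6 -> '6G'
  i=25: run of 'C' x 4 -> '4C'

RLE = 6C13D6G4C


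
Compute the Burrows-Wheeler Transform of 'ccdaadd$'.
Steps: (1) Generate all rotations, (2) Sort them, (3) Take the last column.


Rotations (sorted):
  0: $ccdaadd -> last char: d
  1: aadd$ccd -> last char: d
  2: add$ccda -> last char: a
  3: ccdaadd$ -> last char: $
  4: cdaadd$c -> last char: c
  5: d$ccdaad -> last char: d
  6: daadd$cc -> last char: c
  7: dd$ccdaa -> last char: a


BWT = dda$cdca


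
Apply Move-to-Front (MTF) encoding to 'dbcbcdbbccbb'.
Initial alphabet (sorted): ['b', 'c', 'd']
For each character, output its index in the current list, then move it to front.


MTF encoding:
'd': index 2 in ['b', 'c', 'd'] -> ['d', 'b', 'c']
'b': index 1 in ['d', 'b', 'c'] -> ['b', 'd', 'c']
'c': index 2 in ['b', 'd', 'c'] -> ['c', 'b', 'd']
'b': index 1 in ['c', 'b', 'd'] -> ['b', 'c', 'd']
'c': index 1 in ['b', 'c', 'd'] -> ['c', 'b', 'd']
'd': index 2 in ['c', 'b', 'd'] -> ['d', 'c', 'b']
'b': index 2 in ['d', 'c', 'b'] -> ['b', 'd', 'c']
'b': index 0 in ['b', 'd', 'c'] -> ['b', 'd', 'c']
'c': index 2 in ['b', 'd', 'c'] -> ['c', 'b', 'd']
'c': index 0 in ['c', 'b', 'd'] -> ['c', 'b', 'd']
'b': index 1 in ['c', 'b', 'd'] -> ['b', 'c', 'd']
'b': index 0 in ['b', 'c', 'd'] -> ['b', 'c', 'd']


Output: [2, 1, 2, 1, 1, 2, 2, 0, 2, 0, 1, 0]


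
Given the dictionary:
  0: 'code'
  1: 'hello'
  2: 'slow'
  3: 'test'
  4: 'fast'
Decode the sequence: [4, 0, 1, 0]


Look up each index in the dictionary:
  4 -> 'fast'
  0 -> 'code'
  1 -> 'hello'
  0 -> 'code'

Decoded: "fast code hello code"


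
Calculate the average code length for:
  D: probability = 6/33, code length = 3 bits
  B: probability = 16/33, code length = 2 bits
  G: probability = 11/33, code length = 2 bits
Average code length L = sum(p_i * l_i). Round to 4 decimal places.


Weighted contributions p_i * l_i:
  D: (6/33) * 3 = 18/33
  B: (16/33) * 2 = 32/33
  G: (11/33) * 2 = 22/33
Sum = (18 + 32 + 22)/33 = 72/33

L = 72/33 = 2.1818 bits/symbol


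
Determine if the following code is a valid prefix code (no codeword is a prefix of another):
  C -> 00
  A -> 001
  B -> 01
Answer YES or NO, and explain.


Checking each pair (does one codeword prefix another?):
  C='00' vs A='001': prefix -- VIOLATION

NO -- this is NOT a valid prefix code. C (00) is a prefix of A (001).


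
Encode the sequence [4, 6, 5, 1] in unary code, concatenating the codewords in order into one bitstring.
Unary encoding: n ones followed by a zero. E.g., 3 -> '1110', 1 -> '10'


Encode each number as n ones followed by a terminating 0:
  4 -> 11110 (5 bits)
  6 -> 1111110 (7 bits)
  5 -> 111110 (6 bits)
  1 -> 10 (2 bits)
Total length = 5 + 7 + 6 + 2 = 20 bits.

Unary([4, 6, 5, 1]) = 11110111111011111010 (20 bits)


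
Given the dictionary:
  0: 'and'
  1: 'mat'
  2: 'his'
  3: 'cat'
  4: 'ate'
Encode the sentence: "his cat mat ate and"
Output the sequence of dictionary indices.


Look up each word in the dictionary:
  'his' -> 2
  'cat' -> 3
  'mat' -> 1
  'ate' -> 4
  'and' -> 0

Encoded: [2, 3, 1, 4, 0]


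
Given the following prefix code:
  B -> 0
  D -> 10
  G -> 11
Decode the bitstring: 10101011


Decoding step by step:
Bits 10 -> D
Bits 10 -> D
Bits 10 -> D
Bits 11 -> G


Decoded message: DDDG


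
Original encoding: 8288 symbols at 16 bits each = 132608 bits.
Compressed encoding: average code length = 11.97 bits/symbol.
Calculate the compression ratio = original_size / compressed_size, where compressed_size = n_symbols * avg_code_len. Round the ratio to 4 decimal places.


original_size = n_symbols * orig_bits = 8288 * 16 = 132608 bits
compressed_size = n_symbols * avg_code_len = 8288 * 11.97 = 99207.36 bits
ratio = original_size / compressed_size = 132608 / 99207.36 = 1.3367

Compression ratio = 1.3367


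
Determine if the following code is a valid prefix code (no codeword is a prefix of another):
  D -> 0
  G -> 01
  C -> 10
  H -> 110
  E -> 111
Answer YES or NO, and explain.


Checking each pair (does one codeword prefix another?):
  D='0' vs G='01': prefix -- VIOLATION

NO -- this is NOT a valid prefix code. D (0) is a prefix of G (01).


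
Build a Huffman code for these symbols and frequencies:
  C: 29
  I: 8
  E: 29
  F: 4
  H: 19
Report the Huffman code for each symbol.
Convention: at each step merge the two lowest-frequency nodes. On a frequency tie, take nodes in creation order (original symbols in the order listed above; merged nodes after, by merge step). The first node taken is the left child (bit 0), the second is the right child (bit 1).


Huffman tree construction:
Step 1: Merge F(4) + I(8) = 12
Step 2: Merge (F+I)(12) + H(19) = 31
Step 3: Merge C(29) + E(29) = 58
Step 4: Merge ((F+I)+H)(31) + (C+E)(58) = 89
Read each symbol's code off the tree from the root (left child = 0, right child = 1).

Codes:
  C: 10 (length 2)
  I: 001 (length 3)
  E: 11 (length 2)
  F: 000 (length 3)
  H: 01 (length 2)
Average code length: 190/89 = 2.1348 bits/symbol


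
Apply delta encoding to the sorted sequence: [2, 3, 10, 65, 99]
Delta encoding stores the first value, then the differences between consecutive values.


First value: 2
Deltas:
  3 - 2 = 1
  10 - 3 = 7
  65 - 10 = 55
  99 - 65 = 34


Delta encoded: [2, 1, 7, 55, 34]


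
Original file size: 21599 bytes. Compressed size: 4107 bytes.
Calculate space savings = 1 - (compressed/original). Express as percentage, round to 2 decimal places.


ratio = compressed/original = 4107/21599 = 0.190148
savings = 1 - ratio = 1 - 0.190148 = 0.809852
as a percentage: 0.809852 * 100 = 80.99%

Space savings = 1 - 4107/21599 = 80.99%


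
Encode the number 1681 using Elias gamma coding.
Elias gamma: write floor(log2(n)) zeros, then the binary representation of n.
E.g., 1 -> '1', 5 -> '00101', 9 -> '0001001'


num_bits = floor(log2(1681)) + 1 = 11
leading_zeros = num_bits - 1 = 10
binary(1681) = 11010010001

Elias gamma(1681) = '0000000000' + '11010010001' = 000000000011010010001 (21 bits)


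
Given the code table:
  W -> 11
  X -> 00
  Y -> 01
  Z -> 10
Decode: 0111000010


Decoding:
01 -> Y
11 -> W
00 -> X
00 -> X
10 -> Z


Result: YWXXZ


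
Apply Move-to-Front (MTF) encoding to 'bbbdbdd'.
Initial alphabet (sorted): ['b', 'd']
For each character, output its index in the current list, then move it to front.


MTF encoding:
'b': index 0 in ['b', 'd'] -> ['b', 'd']
'b': index 0 in ['b', 'd'] -> ['b', 'd']
'b': index 0 in ['b', 'd'] -> ['b', 'd']
'd': index 1 in ['b', 'd'] -> ['d', 'b']
'b': index 1 in ['d', 'b'] -> ['b', 'd']
'd': index 1 in ['b', 'd'] -> ['d', 'b']
'd': index 0 in ['d', 'b'] -> ['d', 'b']


Output: [0, 0, 0, 1, 1, 1, 0]


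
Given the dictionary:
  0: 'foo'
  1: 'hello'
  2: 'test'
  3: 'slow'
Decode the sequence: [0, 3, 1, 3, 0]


Look up each index in the dictionary:
  0 -> 'foo'
  3 -> 'slow'
  1 -> 'hello'
  3 -> 'slow'
  0 -> 'foo'

Decoded: "foo slow hello slow foo"


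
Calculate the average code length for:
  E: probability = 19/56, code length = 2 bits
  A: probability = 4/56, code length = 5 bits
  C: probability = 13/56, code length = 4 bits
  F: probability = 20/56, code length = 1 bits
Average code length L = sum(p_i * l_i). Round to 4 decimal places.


Weighted contributions p_i * l_i:
  E: (19/56) * 2 = 38/56
  A: (4/56) * 5 = 20/56
  C: (13/56) * 4 = 52/56
  F: (20/56) * 1 = 20/56
Sum = (38 + 20 + 52 + 20)/56 = 130/56

L = 130/56 = 2.3214 bits/symbol


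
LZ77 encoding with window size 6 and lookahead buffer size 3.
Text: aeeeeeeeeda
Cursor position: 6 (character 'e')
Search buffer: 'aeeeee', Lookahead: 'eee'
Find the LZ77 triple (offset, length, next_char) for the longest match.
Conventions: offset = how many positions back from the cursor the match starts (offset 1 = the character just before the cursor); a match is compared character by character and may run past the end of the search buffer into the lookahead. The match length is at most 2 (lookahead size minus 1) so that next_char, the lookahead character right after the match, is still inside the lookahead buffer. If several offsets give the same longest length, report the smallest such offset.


Try each offset into the search buffer:
  offset=1 (pos 5, char 'e'): match length 2
  offset=2 (pos 4, char 'e'): match length 2
  offset=3 (pos 3, char 'e'): match length 2
  offset=4 (pos 2, char 'e'): match length 2
  offset=5 (pos 1, char 'e'): match length 2
  offset=6 (pos 0, char 'a'): match length 0
Longest match has length 2, found at offsets 1, 2, 3, 4, 5; take the smallest, offset 1.
next_char = character at position 6 + 2 = 8 -> 'e'

Best match: offset=1, length=2 (matching 'ee' starting at position 5)
LZ77 triple: (1, 2, 'e')


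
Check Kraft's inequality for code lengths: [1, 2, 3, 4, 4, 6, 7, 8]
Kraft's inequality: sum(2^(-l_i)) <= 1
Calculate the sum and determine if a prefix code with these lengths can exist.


Sum = 2^(-1) + 2^(-2) + 2^(-3) + 2^(-4) + 2^(-4) + 2^(-6) + 2^(-7) + 2^(-8)
    = 0.5 + 0.25 + 0.125 + 0.0625 + 0.0625 + 0.015625 + 0.0078125 + 0.00390625
    = 263/256 = 1.02734375
Since 1.02734375 > 1, Kraft's inequality is NOT satisfied.
A prefix code with these lengths CANNOT exist.

Kraft sum = 1.02734375. Not satisfied.


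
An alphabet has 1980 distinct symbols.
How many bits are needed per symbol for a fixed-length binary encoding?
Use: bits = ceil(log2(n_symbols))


log2(1980) = 10.9513
Bracket: 2^10 = 1024 < 1980 <= 2^11 = 2048
So ceil(log2(1980)) = 11

bits = ceil(log2(1980)) = ceil(10.9513) = 11 bits


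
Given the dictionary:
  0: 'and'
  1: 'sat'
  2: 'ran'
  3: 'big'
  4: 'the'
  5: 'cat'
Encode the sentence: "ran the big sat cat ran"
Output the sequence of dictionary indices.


Look up each word in the dictionary:
  'ran' -> 2
  'the' -> 4
  'big' -> 3
  'sat' -> 1
  'cat' -> 5
  'ran' -> 2

Encoded: [2, 4, 3, 1, 5, 2]


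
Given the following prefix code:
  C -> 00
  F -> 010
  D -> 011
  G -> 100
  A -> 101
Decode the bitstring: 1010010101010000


Decoding step by step:
Bits 101 -> A
Bits 00 -> C
Bits 101 -> A
Bits 010 -> F
Bits 100 -> G
Bits 00 -> C


Decoded message: ACAFGC


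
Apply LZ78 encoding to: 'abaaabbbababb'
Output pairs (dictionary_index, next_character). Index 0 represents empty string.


LZ78 encoding steps:
Dictionary: {0: ''}
Step 1: w='' (idx 0), next='a' -> output (0, 'a'), add 'a' as idx 1
Step 2: w='' (idx 0), next='b' -> output (0, 'b'), add 'b' as idx 2
Step 3: w='a' (idx 1), next='a' -> output (1, 'a'), add 'aa' as idx 3
Step 4: w='a' (idx 1), next='b' -> output (1, 'b'), add 'ab' as idx 4
Step 5: w='b' (idx 2), next='b' -> output (2, 'b'), add 'bb' as idx 5
Step 6: w='ab' (idx 4), next='a' -> output (4, 'a'), add 'aba' as idx 6
Step 7: w='bb' (idx 5), end of input -> output (5, '')


Encoded: [(0, 'a'), (0, 'b'), (1, 'a'), (1, 'b'), (2, 'b'), (4, 'a'), (5, '')]


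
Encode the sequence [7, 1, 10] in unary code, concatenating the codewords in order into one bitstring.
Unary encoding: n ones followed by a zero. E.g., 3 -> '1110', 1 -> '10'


Encode each number as n ones followed by a terminating 0:
  7 -> 11111110 (8 bits)
  1 -> 10 (2 bits)
  10 -> 11111111110 (11 bits)
Total length = 8 + 2 + 11 = 21 bits.

Unary([7, 1, 10]) = 111111101011111111110 (21 bits)


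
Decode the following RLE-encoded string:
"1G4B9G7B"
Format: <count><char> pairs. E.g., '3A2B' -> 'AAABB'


Expanding each <count><char> pair:
  1G -> 'G'
  4B -> 'BBBB'
  9G -> 'GGGGGGGGG'
  7B -> 'BBBBBBB'

Decoded = GBBBBGGGGGGGGGBBBBBBB


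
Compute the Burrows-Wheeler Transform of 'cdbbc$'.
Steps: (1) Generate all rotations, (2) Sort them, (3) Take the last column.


Rotations (sorted):
  0: $cdbbc -> last char: c
  1: bbc$cd -> last char: d
  2: bc$cdb -> last char: b
  3: c$cdbb -> last char: b
  4: cdbbc$ -> last char: $
  5: dbbc$c -> last char: c


BWT = cdbb$c


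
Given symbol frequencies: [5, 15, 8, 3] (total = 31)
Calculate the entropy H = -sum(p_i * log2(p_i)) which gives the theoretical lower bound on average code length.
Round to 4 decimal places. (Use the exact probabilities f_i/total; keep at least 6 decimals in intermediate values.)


Per-symbol terms -p_i * log2(p_i) with p_i = f_i/31:
  p = 5/31 = 0.161290: log2(p) = -2.632268, -p*log2(p) = 0.424559
  p = 15/31 = 0.483871: log2(p) = -1.047306, -p*log2(p) = 0.506761
  p = 8/31 = 0.258065: log2(p) = -1.954196, -p*log2(p) = 0.504309
  p = 3/31 = 0.096774: log2(p) = -3.369234, -p*log2(p) = 0.326055
H = 0.424559 + 0.506761 + 0.504309 + 0.326055 = 1.761684

H = 1.7617 bits/symbol


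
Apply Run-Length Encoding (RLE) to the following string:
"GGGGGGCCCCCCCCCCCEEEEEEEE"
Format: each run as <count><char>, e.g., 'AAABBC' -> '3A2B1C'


Scanning runs left to right:
  i=0: run of 'G' x 6 -> '6G'
  i=6: run of 'C' x 11 -> '11C'
  i=17: run of 'E' x 8 -> '8E'

RLE = 6G11C8E


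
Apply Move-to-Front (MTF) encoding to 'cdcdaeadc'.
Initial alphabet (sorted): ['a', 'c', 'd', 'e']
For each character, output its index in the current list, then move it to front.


MTF encoding:
'c': index 1 in ['a', 'c', 'd', 'e'] -> ['c', 'a', 'd', 'e']
'd': index 2 in ['c', 'a', 'd', 'e'] -> ['d', 'c', 'a', 'e']
'c': index 1 in ['d', 'c', 'a', 'e'] -> ['c', 'd', 'a', 'e']
'd': index 1 in ['c', 'd', 'a', 'e'] -> ['d', 'c', 'a', 'e']
'a': index 2 in ['d', 'c', 'a', 'e'] -> ['a', 'd', 'c', 'e']
'e': index 3 in ['a', 'd', 'c', 'e'] -> ['e', 'a', 'd', 'c']
'a': index 1 in ['e', 'a', 'd', 'c'] -> ['a', 'e', 'd', 'c']
'd': index 2 in ['a', 'e', 'd', 'c'] -> ['d', 'a', 'e', 'c']
'c': index 3 in ['d', 'a', 'e', 'c'] -> ['c', 'd', 'a', 'e']


Output: [1, 2, 1, 1, 2, 3, 1, 2, 3]


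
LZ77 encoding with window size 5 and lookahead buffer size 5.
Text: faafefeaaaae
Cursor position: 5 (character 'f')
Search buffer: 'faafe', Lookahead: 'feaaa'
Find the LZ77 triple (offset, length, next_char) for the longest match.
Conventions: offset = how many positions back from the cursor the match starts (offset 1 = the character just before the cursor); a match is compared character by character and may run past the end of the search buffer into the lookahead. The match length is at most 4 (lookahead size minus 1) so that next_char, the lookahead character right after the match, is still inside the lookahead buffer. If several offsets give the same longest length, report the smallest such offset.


Try each offset into the search buffer:
  offset=1 (pos 4, char 'e'): match length 0
  offset=2 (pos 3, char 'f'): match length 2
  offset=3 (pos 2, char 'a'): match length 0
  offset=4 (pos 1, char 'a'): match length 0
  offset=5 (pos 0, char 'f'): match length 1
Longest match has length 2 at offset 2.
next_char = character at position 5 + 2 = 7 -> 'a'

Best match: offset=2, length=2 (matching 'fe' starting at position 3)
LZ77 triple: (2, 2, 'a')


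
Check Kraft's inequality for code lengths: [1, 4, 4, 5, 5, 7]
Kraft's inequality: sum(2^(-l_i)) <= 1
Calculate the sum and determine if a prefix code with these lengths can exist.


Sum = 2^(-1) + 2^(-4) + 2^(-4) + 2^(-5) + 2^(-5) + 2^(-7)
    = 0.5 + 0.0625 + 0.0625 + 0.03125 + 0.03125 + 0.0078125
    = 89/128 = 0.6953125
Since 0.6953125 <= 1, Kraft's inequality IS satisfied.
A prefix code with these lengths CAN exist.

Kraft sum = 0.6953125. Satisfied.


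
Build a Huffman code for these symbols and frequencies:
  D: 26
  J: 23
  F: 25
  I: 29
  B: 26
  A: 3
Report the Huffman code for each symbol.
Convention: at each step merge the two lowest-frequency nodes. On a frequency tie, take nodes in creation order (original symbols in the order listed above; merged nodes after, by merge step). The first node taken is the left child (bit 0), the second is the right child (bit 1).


Huffman tree construction:
Step 1: Merge A(3) + J(23) = 26
Step 2: Merge F(25) + D(26) = 51
Step 3: Merge B(26) + (A+J)(26) = 52
Step 4: Merge I(29) + (F+D)(51) = 80
Step 5: Merge (B+(A+J))(52) + (I+(F+D))(80) = 132
Read each symbol's code off the tree from the root (left child = 0, right child = 1).

Codes:
  D: 111 (length 3)
  J: 011 (length 3)
  F: 110 (length 3)
  I: 10 (length 2)
  B: 00 (length 2)
  A: 010 (length 3)
Average code length: 341/132 = 2.5833 bits/symbol


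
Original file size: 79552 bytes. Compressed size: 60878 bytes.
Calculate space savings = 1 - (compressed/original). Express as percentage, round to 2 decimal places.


ratio = compressed/original = 60878/79552 = 0.76526
savings = 1 - ratio = 1 - 0.76526 = 0.23474
as a percentage: 0.23474 * 100 = 23.47%

Space savings = 1 - 60878/79552 = 23.47%


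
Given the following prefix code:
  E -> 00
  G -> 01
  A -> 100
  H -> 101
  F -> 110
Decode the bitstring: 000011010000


Decoding step by step:
Bits 00 -> E
Bits 00 -> E
Bits 110 -> F
Bits 100 -> A
Bits 00 -> E


Decoded message: EEFAE


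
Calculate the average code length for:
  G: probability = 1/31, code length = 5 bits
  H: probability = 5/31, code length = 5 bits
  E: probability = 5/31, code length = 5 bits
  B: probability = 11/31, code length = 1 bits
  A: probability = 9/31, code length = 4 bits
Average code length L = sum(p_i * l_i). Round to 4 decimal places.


Weighted contributions p_i * l_i:
  G: (1/31) * 5 = 5/31
  H: (5/31) * 5 = 25/31
  E: (5/31) * 5 = 25/31
  B: (11/31) * 1 = 11/31
  A: (9/31) * 4 = 36/31
Sum = (5 + 25 + 25 + 11 + 36)/31 = 102/31

L = 102/31 = 3.2903 bits/symbol


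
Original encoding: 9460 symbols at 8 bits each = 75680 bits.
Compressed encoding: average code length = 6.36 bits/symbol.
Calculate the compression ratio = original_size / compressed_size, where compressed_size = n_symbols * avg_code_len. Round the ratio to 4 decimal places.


original_size = n_symbols * orig_bits = 9460 * 8 = 75680 bits
compressed_size = n_symbols * avg_code_len = 9460 * 6.36 = 60165.6 bits
ratio = original_size / compressed_size = 75680 / 60165.6 = 1.2579

Compression ratio = 1.2579


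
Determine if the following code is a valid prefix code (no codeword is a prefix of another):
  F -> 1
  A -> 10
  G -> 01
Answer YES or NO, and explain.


Checking each pair (does one codeword prefix another?):
  F='1' vs A='10': prefix -- VIOLATION

NO -- this is NOT a valid prefix code. F (1) is a prefix of A (10).


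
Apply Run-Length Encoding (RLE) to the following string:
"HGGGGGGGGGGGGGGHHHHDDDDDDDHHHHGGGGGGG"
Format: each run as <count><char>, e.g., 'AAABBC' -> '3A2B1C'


Scanning runs left to right:
  i=0: run of 'H' x 1 -> '1H'
  i=1: run of 'G' x 14 -> '14G'
  i=15: run of 'H' x 4 -> '4H'
  i=19: run of 'D' x 7 -> '7D'
  i=26: run of 'H' x 4 -> '4H'
  i=30: run of 'G' x 7 -> '7G'

RLE = 1H14G4H7D4H7G


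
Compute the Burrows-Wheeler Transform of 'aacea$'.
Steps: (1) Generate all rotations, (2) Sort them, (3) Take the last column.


Rotations (sorted):
  0: $aacea -> last char: a
  1: a$aace -> last char: e
  2: aacea$ -> last char: $
  3: acea$a -> last char: a
  4: cea$aa -> last char: a
  5: ea$aac -> last char: c


BWT = ae$aac


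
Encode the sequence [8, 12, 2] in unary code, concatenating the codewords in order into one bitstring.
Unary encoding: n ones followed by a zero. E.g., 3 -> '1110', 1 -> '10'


Encode each number as n ones followed by a terminating 0:
  8 -> 111111110 (9 bits)
  12 -> 1111111111110 (13 bits)
  2 -> 110 (3 bits)
Total length = 9 + 13 + 3 = 25 bits.

Unary([8, 12, 2]) = 1111111101111111111110110 (25 bits)


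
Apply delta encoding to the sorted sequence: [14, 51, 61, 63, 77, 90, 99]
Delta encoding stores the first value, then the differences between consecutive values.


First value: 14
Deltas:
  51 - 14 = 37
  61 - 51 = 10
  63 - 61 = 2
  77 - 63 = 14
  90 - 77 = 13
  99 - 90 = 9


Delta encoded: [14, 37, 10, 2, 14, 13, 9]


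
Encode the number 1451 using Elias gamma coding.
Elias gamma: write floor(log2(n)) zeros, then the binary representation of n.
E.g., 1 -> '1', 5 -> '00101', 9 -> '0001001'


num_bits = floor(log2(1451)) + 1 = 11
leading_zeros = num_bits - 1 = 10
binary(1451) = 10110101011

Elias gamma(1451) = '0000000000' + '10110101011' = 000000000010110101011 (21 bits)


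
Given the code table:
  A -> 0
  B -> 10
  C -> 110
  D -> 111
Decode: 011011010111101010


Decoding:
0 -> A
110 -> C
110 -> C
10 -> B
111 -> D
10 -> B
10 -> B
10 -> B


Result: ACCBDBBB


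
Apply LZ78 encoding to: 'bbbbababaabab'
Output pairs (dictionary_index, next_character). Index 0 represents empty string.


LZ78 encoding steps:
Dictionary: {0: ''}
Step 1: w='' (idx 0), next='b' -> output (0, 'b'), add 'b' as idx 1
Step 2: w='b' (idx 1), next='b' -> output (1, 'b'), add 'bb' as idx 2
Step 3: w='b' (idx 1), next='a' -> output (1, 'a'), add 'ba' as idx 3
Step 4: w='ba' (idx 3), next='b' -> output (3, 'b'), add 'bab' as idx 4
Step 5: w='' (idx 0), next='a' -> output (0, 'a'), add 'a' as idx 5
Step 6: w='a' (idx 5), next='b' -> output (5, 'b'), add 'ab' as idx 6
Step 7: w='ab' (idx 6), end of input -> output (6, '')


Encoded: [(0, 'b'), (1, 'b'), (1, 'a'), (3, 'b'), (0, 'a'), (5, 'b'), (6, '')]


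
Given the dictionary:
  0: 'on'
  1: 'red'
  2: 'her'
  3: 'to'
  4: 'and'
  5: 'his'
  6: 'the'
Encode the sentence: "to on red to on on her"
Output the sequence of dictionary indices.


Look up each word in the dictionary:
  'to' -> 3
  'on' -> 0
  'red' -> 1
  'to' -> 3
  'on' -> 0
  'on' -> 0
  'her' -> 2

Encoded: [3, 0, 1, 3, 0, 0, 2]


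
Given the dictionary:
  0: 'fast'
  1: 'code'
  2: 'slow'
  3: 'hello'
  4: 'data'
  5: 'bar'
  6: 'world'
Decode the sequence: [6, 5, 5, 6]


Look up each index in the dictionary:
  6 -> 'world'
  5 -> 'bar'
  5 -> 'bar'
  6 -> 'world'

Decoded: "world bar bar world"


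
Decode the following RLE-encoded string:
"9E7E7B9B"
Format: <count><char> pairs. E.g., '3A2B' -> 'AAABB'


Expanding each <count><char> pair:
  9E -> 'EEEEEEEEE'
  7E -> 'EEEEEEE'
  7B -> 'BBBBBBB'
  9B -> 'BBBBBBBBB'

Decoded = EEEEEEEEEEEEEEEEBBBBBBBBBBBBBBBB


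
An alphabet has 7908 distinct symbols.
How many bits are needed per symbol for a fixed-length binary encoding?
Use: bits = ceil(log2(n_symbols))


log2(7908) = 12.9491
Bracket: 2^12 = 4096 < 7908 <= 2^13 = 8192
So ceil(log2(7908)) = 13

bits = ceil(log2(7908)) = ceil(12.9491) = 13 bits


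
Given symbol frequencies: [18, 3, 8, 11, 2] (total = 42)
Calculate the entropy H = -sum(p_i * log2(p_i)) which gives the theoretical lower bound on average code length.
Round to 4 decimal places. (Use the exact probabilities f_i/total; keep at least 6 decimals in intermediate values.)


Per-symbol terms -p_i * log2(p_i) with p_i = f_i/42:
  p = 18/42 = 0.428571: log2(p) = -1.222392, -p*log2(p) = 0.523882
  p = 3/42 = 0.071429: log2(p) = -3.807355, -p*log2(p) = 0.271954
  p = 8/42 = 0.190476: log2(p) = -2.392317, -p*log2(p) = 0.455680
  p = 11/42 = 0.261905: log2(p) = -1.932886, -p*log2(p) = 0.506232
  p = 2/42 = 0.047619: log2(p) = -4.392317, -p*log2(p) = 0.209158
H = 0.523882 + 0.271954 + 0.455680 + 0.506232 + 0.209158 = 1.966906

H = 1.9669 bits/symbol


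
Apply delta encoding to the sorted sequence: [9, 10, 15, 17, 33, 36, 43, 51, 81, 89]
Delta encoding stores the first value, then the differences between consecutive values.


First value: 9
Deltas:
  10 - 9 = 1
  15 - 10 = 5
  17 - 15 = 2
  33 - 17 = 16
  36 - 33 = 3
  43 - 36 = 7
  51 - 43 = 8
  81 - 51 = 30
  89 - 81 = 8


Delta encoded: [9, 1, 5, 2, 16, 3, 7, 8, 30, 8]


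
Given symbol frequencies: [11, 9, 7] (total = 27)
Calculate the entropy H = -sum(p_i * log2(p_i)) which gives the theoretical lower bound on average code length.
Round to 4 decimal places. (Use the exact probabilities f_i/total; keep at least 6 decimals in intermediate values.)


Per-symbol terms -p_i * log2(p_i) with p_i = f_i/27:
  p = 11/27 = 0.407407: log2(p) = -1.295456, -p*log2(p) = 0.527778
  p = 9/27 = 0.333333: log2(p) = -1.584963, -p*log2(p) = 0.528321
  p = 7/27 = 0.259259: log2(p) = -1.947533, -p*log2(p) = 0.504916
H = 0.527778 + 0.528321 + 0.504916 = 1.561015

H = 1.561 bits/symbol


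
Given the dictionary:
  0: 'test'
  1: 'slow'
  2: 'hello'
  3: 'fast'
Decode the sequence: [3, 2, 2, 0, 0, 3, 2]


Look up each index in the dictionary:
  3 -> 'fast'
  2 -> 'hello'
  2 -> 'hello'
  0 -> 'test'
  0 -> 'test'
  3 -> 'fast'
  2 -> 'hello'

Decoded: "fast hello hello test test fast hello"


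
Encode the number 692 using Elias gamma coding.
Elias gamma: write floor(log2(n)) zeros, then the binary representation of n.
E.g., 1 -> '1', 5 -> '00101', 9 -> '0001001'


num_bits = floor(log2(692)) + 1 = 10
leading_zeros = num_bits - 1 = 9
binary(692) = 1010110100

Elias gamma(692) = '000000000' + '1010110100' = 0000000001010110100 (19 bits)


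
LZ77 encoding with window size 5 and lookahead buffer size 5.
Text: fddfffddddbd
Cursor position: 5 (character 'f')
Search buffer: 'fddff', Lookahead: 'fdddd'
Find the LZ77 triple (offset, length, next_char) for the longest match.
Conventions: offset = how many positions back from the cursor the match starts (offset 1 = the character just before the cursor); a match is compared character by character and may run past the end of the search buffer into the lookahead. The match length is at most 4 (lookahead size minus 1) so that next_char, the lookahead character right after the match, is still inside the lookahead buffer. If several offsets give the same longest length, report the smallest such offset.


Try each offset into the search buffer:
  offset=1 (pos 4, char 'f'): match length 1
  offset=2 (pos 3, char 'f'): match length 1
  offset=3 (pos 2, char 'd'): match length 0
  offset=4 (pos 1, char 'd'): match length 0
  offset=5 (pos 0, char 'f'): match length 3
Longest match has length 3 at offset 5.
next_char = character at position 5 + 3 = 8 -> 'd'

Best match: offset=5, length=3 (matching 'fdd' starting at position 0)
LZ77 triple: (5, 3, 'd')


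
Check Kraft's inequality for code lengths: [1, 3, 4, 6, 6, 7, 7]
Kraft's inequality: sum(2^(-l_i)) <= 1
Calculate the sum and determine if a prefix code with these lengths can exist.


Sum = 2^(-1) + 2^(-3) + 2^(-4) + 2^(-6) + 2^(-6) + 2^(-7) + 2^(-7)
    = 0.5 + 0.125 + 0.0625 + 0.015625 + 0.015625 + 0.0078125 + 0.0078125
    = 94/128 = 0.734375
Since 0.734375 <= 1, Kraft's inequality IS satisfied.
A prefix code with these lengths CAN exist.

Kraft sum = 0.734375. Satisfied.


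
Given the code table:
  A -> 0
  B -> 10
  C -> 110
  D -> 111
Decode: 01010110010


Decoding:
0 -> A
10 -> B
10 -> B
110 -> C
0 -> A
10 -> B


Result: ABBCAB


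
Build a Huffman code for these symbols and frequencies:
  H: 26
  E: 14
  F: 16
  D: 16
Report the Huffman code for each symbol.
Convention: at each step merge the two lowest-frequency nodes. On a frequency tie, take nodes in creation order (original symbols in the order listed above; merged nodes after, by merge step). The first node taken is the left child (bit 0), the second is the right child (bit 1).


Huffman tree construction:
Step 1: Merge E(14) + F(16) = 30
Step 2: Merge D(16) + H(26) = 42
Step 3: Merge (E+F)(30) + (D+H)(42) = 72
Read each symbol's code off the tree from the root (left child = 0, right child = 1).

Codes:
  H: 11 (length 2)
  E: 00 (length 2)
  F: 01 (length 2)
  D: 10 (length 2)
Average code length: 144/72 = 2.0000 bits/symbol


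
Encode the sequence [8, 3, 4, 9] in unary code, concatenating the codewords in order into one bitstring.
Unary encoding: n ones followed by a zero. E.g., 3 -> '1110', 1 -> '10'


Encode each number as n ones followed by a terminating 0:
  8 -> 111111110 (9 bits)
  3 -> 1110 (4 bits)
  4 -> 11110 (5 bits)
  9 -> 1111111110 (10 bits)
Total length = 9 + 4 + 5 + 10 = 28 bits.

Unary([8, 3, 4, 9]) = 1111111101110111101111111110 (28 bits)


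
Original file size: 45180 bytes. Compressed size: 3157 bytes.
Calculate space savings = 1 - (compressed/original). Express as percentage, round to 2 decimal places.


ratio = compressed/original = 3157/45180 = 0.069876
savings = 1 - ratio = 1 - 0.069876 = 0.930124
as a percentage: 0.930124 * 100 = 93.01%

Space savings = 1 - 3157/45180 = 93.01%


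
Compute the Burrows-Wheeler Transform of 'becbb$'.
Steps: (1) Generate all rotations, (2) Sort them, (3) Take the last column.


Rotations (sorted):
  0: $becbb -> last char: b
  1: b$becb -> last char: b
  2: bb$bec -> last char: c
  3: becbb$ -> last char: $
  4: cbb$be -> last char: e
  5: ecbb$b -> last char: b


BWT = bbc$eb


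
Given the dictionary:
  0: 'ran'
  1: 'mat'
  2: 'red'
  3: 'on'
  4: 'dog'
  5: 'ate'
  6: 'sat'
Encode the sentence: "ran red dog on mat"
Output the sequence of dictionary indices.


Look up each word in the dictionary:
  'ran' -> 0
  'red' -> 2
  'dog' -> 4
  'on' -> 3
  'mat' -> 1

Encoded: [0, 2, 4, 3, 1]


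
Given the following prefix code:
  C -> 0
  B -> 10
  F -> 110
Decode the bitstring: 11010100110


Decoding step by step:
Bits 110 -> F
Bits 10 -> B
Bits 10 -> B
Bits 0 -> C
Bits 110 -> F


Decoded message: FBBCF


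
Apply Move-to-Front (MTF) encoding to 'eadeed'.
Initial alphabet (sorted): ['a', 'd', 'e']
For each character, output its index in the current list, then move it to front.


MTF encoding:
'e': index 2 in ['a', 'd', 'e'] -> ['e', 'a', 'd']
'a': index 1 in ['e', 'a', 'd'] -> ['a', 'e', 'd']
'd': index 2 in ['a', 'e', 'd'] -> ['d', 'a', 'e']
'e': index 2 in ['d', 'a', 'e'] -> ['e', 'd', 'a']
'e': index 0 in ['e', 'd', 'a'] -> ['e', 'd', 'a']
'd': index 1 in ['e', 'd', 'a'] -> ['d', 'e', 'a']


Output: [2, 1, 2, 2, 0, 1]


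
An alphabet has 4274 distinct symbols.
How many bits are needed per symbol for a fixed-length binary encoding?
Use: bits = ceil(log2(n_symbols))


log2(4274) = 12.0614
Bracket: 2^12 = 4096 < 4274 <= 2^13 = 8192
So ceil(log2(4274)) = 13

bits = ceil(log2(4274)) = ceil(12.0614) = 13 bits


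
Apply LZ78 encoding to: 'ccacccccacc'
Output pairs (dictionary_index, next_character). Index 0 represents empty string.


LZ78 encoding steps:
Dictionary: {0: ''}
Step 1: w='' (idx 0), next='c' -> output (0, 'c'), add 'c' as idx 1
Step 2: w='c' (idx 1), next='a' -> output (1, 'a'), add 'ca' as idx 2
Step 3: w='c' (idx 1), next='c' -> output (1, 'c'), add 'cc' as idx 3
Step 4: w='cc' (idx 3), next='c' -> output (3, 'c'), add 'ccc' as idx 4
Step 5: w='' (idx 0), next='a' -> output (0, 'a'), add 'a' as idx 5
Step 6: w='cc' (idx 3), end of input -> output (3, '')


Encoded: [(0, 'c'), (1, 'a'), (1, 'c'), (3, 'c'), (0, 'a'), (3, '')]


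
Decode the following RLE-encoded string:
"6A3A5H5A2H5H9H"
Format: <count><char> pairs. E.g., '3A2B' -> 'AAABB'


Expanding each <count><char> pair:
  6A -> 'AAAAAA'
  3A -> 'AAA'
  5H -> 'HHHHH'
  5A -> 'AAAAA'
  2H -> 'HH'
  5H -> 'HHHHH'
  9H -> 'HHHHHHHHH'

Decoded = AAAAAAAAAHHHHHAAAAAHHHHHHHHHHHHHHHH


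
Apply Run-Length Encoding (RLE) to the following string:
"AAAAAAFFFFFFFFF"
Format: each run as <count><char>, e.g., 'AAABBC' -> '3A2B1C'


Scanning runs left to right:
  i=0: run of 'A' x 6 -> '6A'
  i=6: run of 'F' x 9 -> '9F'

RLE = 6A9F


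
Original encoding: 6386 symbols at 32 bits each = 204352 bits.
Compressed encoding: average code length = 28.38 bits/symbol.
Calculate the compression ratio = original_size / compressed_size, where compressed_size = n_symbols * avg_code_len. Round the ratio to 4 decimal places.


original_size = n_symbols * orig_bits = 6386 * 32 = 204352 bits
compressed_size = n_symbols * avg_code_len = 6386 * 28.38 = 181234.68 bits
ratio = original_size / compressed_size = 204352 / 181234.68 = 1.1276

Compression ratio = 1.1276


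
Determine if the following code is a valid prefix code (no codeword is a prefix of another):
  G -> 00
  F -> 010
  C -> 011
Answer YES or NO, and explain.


Checking each pair (does one codeword prefix another?):
  G='00' vs F='010': no prefix
  G='00' vs C='011': no prefix
  F='010' vs G='00': no prefix
  F='010' vs C='011': no prefix
  C='011' vs G='00': no prefix
  C='011' vs F='010': no prefix
No violation found over all pairs.

YES -- this is a valid prefix code. No codeword is a prefix of any other codeword.


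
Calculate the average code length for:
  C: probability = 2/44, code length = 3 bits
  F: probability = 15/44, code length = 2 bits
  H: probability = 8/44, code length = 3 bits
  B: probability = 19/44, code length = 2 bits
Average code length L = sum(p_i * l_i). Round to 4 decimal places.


Weighted contributions p_i * l_i:
  C: (2/44) * 3 = 6/44
  F: (15/44) * 2 = 30/44
  H: (8/44) * 3 = 24/44
  B: (19/44) * 2 = 38/44
Sum = (6 + 30 + 24 + 38)/44 = 98/44

L = 98/44 = 2.2273 bits/symbol


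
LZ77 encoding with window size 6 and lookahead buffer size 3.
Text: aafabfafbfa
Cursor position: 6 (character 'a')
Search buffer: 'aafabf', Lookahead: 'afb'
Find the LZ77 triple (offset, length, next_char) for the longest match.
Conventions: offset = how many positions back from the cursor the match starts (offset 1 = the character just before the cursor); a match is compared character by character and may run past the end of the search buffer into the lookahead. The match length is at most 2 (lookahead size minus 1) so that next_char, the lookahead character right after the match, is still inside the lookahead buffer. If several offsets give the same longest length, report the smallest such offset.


Try each offset into the search buffer:
  offset=1 (pos 5, char 'f'): match length 0
  offset=2 (pos 4, char 'b'): match length 0
  offset=3 (pos 3, char 'a'): match length 1
  offset=4 (pos 2, char 'f'): match length 0
  offset=5 (pos 1, char 'a'): match length 2
  offset=6 (pos 0, char 'a'): match length 1
Longest match has length 2 at offset 5.
next_char = character at position 6 + 2 = 8 -> 'b'

Best match: offset=5, length=2 (matching 'af' starting at position 1)
LZ77 triple: (5, 2, 'b')


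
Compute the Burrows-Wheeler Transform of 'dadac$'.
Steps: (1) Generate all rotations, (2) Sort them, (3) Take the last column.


Rotations (sorted):
  0: $dadac -> last char: c
  1: ac$dad -> last char: d
  2: adac$d -> last char: d
  3: c$dada -> last char: a
  4: dac$da -> last char: a
  5: dadac$ -> last char: $


BWT = cddaa$


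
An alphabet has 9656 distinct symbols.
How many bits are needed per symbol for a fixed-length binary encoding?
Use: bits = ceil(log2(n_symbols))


log2(9656) = 13.2372
Bracket: 2^13 = 8192 < 9656 <= 2^14 = 16384
So ceil(log2(9656)) = 14

bits = ceil(log2(9656)) = ceil(13.2372) = 14 bits


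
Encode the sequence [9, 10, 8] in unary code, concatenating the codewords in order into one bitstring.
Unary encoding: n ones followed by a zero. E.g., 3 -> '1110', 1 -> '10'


Encode each number as n ones followed by a terminating 0:
  9 -> 1111111110 (10 bits)
  10 -> 11111111110 (11 bits)
  8 -> 111111110 (9 bits)
Total length = 10 + 11 + 9 = 30 bits.

Unary([9, 10, 8]) = 111111111011111111110111111110 (30 bits)


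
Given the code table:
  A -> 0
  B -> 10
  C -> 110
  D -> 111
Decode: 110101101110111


Decoding:
110 -> C
10 -> B
110 -> C
111 -> D
0 -> A
111 -> D


Result: CBCDAD


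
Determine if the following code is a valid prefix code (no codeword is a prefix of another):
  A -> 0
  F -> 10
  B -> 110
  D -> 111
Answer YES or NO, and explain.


Checking each pair (does one codeword prefix another?):
  A='0' vs F='10': no prefix
  A='0' vs B='110': no prefix
  A='0' vs D='111': no prefix
  F='10' vs A='0': no prefix
  F='10' vs B='110': no prefix
  F='10' vs D='111': no prefix
  B='110' vs A='0': no prefix
  B='110' vs F='10': no prefix
  B='110' vs D='111': no prefix
  D='111' vs A='0': no prefix
  D='111' vs F='10': no prefix
  D='111' vs B='110': no prefix
No violation found over all pairs.

YES -- this is a valid prefix code. No codeword is a prefix of any other codeword.
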